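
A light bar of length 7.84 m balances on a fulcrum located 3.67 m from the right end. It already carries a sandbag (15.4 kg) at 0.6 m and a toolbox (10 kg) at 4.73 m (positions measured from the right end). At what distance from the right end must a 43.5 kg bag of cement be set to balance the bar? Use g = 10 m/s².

Taking torques about the fulcrum (at 3.67 m from the right end):
Sandbag: 15.4 × 10 = 154 N down at 0.6 m → arm 3.07 m, τ = 154 × 3.07 = 472.8 N·m clockwise.
Toolbox: 10 × 10 = 100 N down at 4.73 m → arm 1.06 m, τ = 100 × 1.06 = 106 N·m counterclockwise.
Net moment of existing loads = 366.8 N·m clockwise.
The bag of cement weighs 43.5 × 10 = 435 N and must supply an equal counterclockwise moment, so its lever arm about the fulcrum is 366.8 / 435 = 0.843 m.
That puts it at 3.67 + 0.843 = 4.51 m from the right end.

x ≈ 4.51 m from the right end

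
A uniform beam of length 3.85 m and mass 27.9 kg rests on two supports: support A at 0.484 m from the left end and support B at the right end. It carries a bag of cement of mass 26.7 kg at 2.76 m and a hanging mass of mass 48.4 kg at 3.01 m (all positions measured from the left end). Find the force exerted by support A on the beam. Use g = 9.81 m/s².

Take moments about support B.
Beam weight: 27.9 × 9.81 = 273.7 N down at 1.925 m → arm 1.925 m, τ = 273.7 × 1.925 = 526.9 N·m counterclockwise.
Bag of cement: 26.7 × 9.81 = 261.9 N down at 2.76 m → arm 1.09 m, τ = 261.9 × 1.09 = 285.5 N·m counterclockwise.
Hanging mass: 48.4 × 9.81 = 474.8 N down at 3.01 m → arm 0.84 m, τ = 474.8 × 0.84 = 398.8 N·m counterclockwise.
Net load moment about support B = 1211 N·m counterclockwise.
Reaction R at support A is upward at 0.484 m, arm 3.366 m → moment R × 3.366 clockwise.
For rotational equilibrium, R × 3.366 = 1211, so R = 360 N.

R_A ≈ 360 N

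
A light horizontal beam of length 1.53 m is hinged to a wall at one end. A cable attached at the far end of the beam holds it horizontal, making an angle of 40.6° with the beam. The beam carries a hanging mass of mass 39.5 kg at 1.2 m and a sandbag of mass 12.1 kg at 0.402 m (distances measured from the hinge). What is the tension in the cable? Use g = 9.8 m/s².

Choose the hinge as the axis so the unknown hinge reaction has zero arm there.
Hanging mass: 39.5 × 9.8 = 387.1 N down at 1.2 m → arm 1.2 m, τ = 387.1 × 1.2 = 464.5 N·m clockwise.
Sandbag: 12.1 × 9.8 = 118.6 N down at 0.402 m → arm 0.402 m, τ = 118.6 × 0.402 = 47.68 N·m clockwise.
Total clockwise load moment = 512.2 N·m.
The cable tension T acts at 1.53 m; only its component perpendicular to the beam, T sinθ, produces torque. sin 40.6° = 0.6508.
Στ = 0 ⇒ T × 1.53 × 0.6508 = 512.2 ⇒ T = 512.2 / 0.9957 = 514 N.

T ≈ 514 N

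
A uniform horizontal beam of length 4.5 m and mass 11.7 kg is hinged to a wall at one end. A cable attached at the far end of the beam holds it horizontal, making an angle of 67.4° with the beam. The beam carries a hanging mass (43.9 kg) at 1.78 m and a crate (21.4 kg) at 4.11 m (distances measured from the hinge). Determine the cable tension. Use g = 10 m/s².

T ≈ 463 N

Choose the hinge as the axis so the unknown hinge reaction has zero arm there.
Beam weight: 11.7 × 10 = 117 N down at 2.25 m → arm 2.25 m, τ = 117 × 2.25 = 263.2 N·m clockwise.
Hanging mass: 43.9 × 10 = 439 N down at 1.78 m → arm 1.78 m, τ = 439 × 1.78 = 781.4 N·m clockwise.
Crate: 21.4 × 10 = 214 N down at 4.11 m → arm 4.11 m, τ = 214 × 4.11 = 879.5 N·m clockwise.
Total clockwise load moment = 1924 N·m.
The cable tension T acts at 4.5 m; only its component perpendicular to the beam, T sinθ, produces torque. sin 67.4° = 0.9232.
For rotational equilibrium, T × 4.5 × 0.9232 = 1924, so T = 1924 / 4.154 = 463 N.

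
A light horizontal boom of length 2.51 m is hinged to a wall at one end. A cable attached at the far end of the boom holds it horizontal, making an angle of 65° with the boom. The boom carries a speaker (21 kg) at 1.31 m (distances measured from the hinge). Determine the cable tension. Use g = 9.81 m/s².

T ≈ 119 N

Taking torques about the hinge:
Speaker: 21 × 9.81 = 206 N down at 1.31 m → arm 1.31 m, τ = 206 × 1.31 = 269.9 N·m clockwise.
Total clockwise load moment = 269.9 N·m.
The cable tension T acts at 2.51 m; only its component perpendicular to the boom, T sinθ, produces torque. sin 65° = 0.9063.
For rotational equilibrium, T × 2.51 × 0.9063 = 269.9, so T = 269.9 / 2.275 = 119 N.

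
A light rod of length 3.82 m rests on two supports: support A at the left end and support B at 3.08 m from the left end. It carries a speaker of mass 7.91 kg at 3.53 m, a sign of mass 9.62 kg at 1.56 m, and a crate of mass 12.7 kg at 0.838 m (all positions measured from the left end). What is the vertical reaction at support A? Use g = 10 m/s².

Sum moments about support B (its reaction then has zero moment arm).
Speaker: 7.91 × 10 = 79.1 N down at 3.53 m → arm 0.45 m, τ = 79.1 × 0.45 = 35.59 N·m clockwise.
Sign: 9.62 × 10 = 96.2 N down at 1.56 m → arm 1.52 m, τ = 96.2 × 1.52 = 146.2 N·m counterclockwise.
Crate: 12.7 × 10 = 127 N down at 0.838 m → arm 2.242 m, τ = 127 × 2.242 = 284.7 N·m counterclockwise.
Net load moment about support B = 395.3 N·m counterclockwise.
Reaction R at support A is upward at 0 m, arm 3.08 m → moment R × 3.08 clockwise.
Balancing moments: R × 3.08 = 395.3, giving R = 128 N.

R_A ≈ 128 N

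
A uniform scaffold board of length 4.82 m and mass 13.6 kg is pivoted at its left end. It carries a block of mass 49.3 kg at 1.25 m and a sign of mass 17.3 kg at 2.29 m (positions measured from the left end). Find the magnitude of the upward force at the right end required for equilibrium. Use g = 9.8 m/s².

F ≈ 272 N

About the left end:
Beam weight: 13.6 × 9.8 = 133.3 N down at 2.41 m → arm 2.41 m, τ = 133.3 × 2.41 = 321.3 N·m clockwise.
Block: 49.3 × 9.8 = 483.1 N down at 1.25 m → arm 1.25 m, τ = 483.1 × 1.25 = 603.9 N·m clockwise.
Sign: 17.3 × 9.8 = 169.5 N down at 2.29 m → arm 2.29 m, τ = 169.5 × 2.29 = 388.2 N·m clockwise.
Net moment of the loads = 1313 N·m clockwise.
The upward force F acts at the right end, arm 4.82 m, giving F × 4.82 counterclockwise.
Setting net torque to zero: F × 4.82 = 1313 → F = 1313 / 4.82 = 272 N.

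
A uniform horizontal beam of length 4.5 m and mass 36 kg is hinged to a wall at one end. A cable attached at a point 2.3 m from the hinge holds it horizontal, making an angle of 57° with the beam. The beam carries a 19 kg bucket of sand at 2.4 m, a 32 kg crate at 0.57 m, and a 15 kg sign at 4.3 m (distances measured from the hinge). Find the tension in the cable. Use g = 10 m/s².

Choose the hinge as the axis so the unknown hinge reaction has zero arm there.
Beam weight: 36 × 10 = 360 N down at 2.25 m → arm 2.25 m, τ = 360 × 2.25 = 810 N·m clockwise.
Bucket of sand: 19 × 10 = 190 N down at 2.4 m → arm 2.4 m, τ = 190 × 2.4 = 456 N·m clockwise.
Crate: 32 × 10 = 320 N down at 0.57 m → arm 0.57 m, τ = 320 × 0.57 = 182.4 N·m clockwise.
Sign: 15 × 10 = 150 N down at 4.3 m → arm 4.3 m, τ = 150 × 4.3 = 645 N·m clockwise.
Total clockwise load moment = 2093 N·m.
The cable tension T acts at 2.3 m; only its component perpendicular to the beam, T sinθ, produces torque. sin 57° = 0.8387.
For rotational equilibrium, T × 2.3 × 0.8387 = 2093, so T = 2093 / 1.929 = 1090 N.

T ≈ 1090 N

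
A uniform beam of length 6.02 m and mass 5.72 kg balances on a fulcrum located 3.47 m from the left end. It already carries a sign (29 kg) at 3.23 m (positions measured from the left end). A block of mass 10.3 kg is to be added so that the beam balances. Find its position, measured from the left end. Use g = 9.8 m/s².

Choose the fulcrum (at 3.47 m from the left end) as the axis so the support reaction has zero arm there.
Beam weight: 5.72 × 9.8 = 56.06 N down at 3.01 m → arm 0.46 m, τ = 56.06 × 0.46 = 25.79 N·m counterclockwise.
Sign: 29 × 9.8 = 284.2 N down at 3.23 m → arm 0.24 m, τ = 284.2 × 0.24 = 68.21 N·m counterclockwise.
Net moment of existing loads = 94 N·m counterclockwise.
The block weighs 10.3 × 9.8 = 100.9 N and must supply an equal clockwise moment, so its lever arm about the fulcrum is 94 / 100.9 = 0.932 m.
That puts it at 3.47 + 0.932 = 4.4 m from the left end.

x ≈ 4.4 m from the left end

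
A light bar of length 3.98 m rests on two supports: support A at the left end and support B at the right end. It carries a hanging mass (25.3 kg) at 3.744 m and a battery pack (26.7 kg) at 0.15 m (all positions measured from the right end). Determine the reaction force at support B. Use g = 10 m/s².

R_B ≈ 272 N

Take moments about support A.
Hanging mass: 25.3 × 10 = 253 N down at 3.744 m → arm 0.236 m, τ = 253 × 0.236 = 59.71 N·m clockwise.
Battery pack: 26.7 × 10 = 267 N down at 0.15 m → arm 3.83 m, τ = 267 × 3.83 = 1023 N·m clockwise.
Net load moment about support A = 1083 N·m clockwise.
Reaction R at support B is upward at 0 m, arm 3.98 m → moment R × 3.98 counterclockwise.
Στ = 0 ⇒ R × 3.98 = 1083 ⇒ R = 272 N.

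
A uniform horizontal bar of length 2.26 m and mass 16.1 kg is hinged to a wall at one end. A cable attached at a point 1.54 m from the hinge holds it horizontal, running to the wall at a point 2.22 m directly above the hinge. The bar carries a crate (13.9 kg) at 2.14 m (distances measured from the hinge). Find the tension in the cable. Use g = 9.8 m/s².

Sum moments about the hinge (the unknown hinge reaction has zero arm there).
Beam weight: 16.1 × 9.8 = 157.8 N down at 1.13 m → arm 1.13 m, τ = 157.8 × 1.13 = 178.3 N·m clockwise.
Crate: 13.9 × 9.8 = 136.2 N down at 2.14 m → arm 2.14 m, τ = 136.2 × 2.14 = 291.5 N·m clockwise.
Total clockwise load moment = 469.8 N·m.
The cable tension T acts at 1.54 m; only its component perpendicular to the bar, T sinθ, produces torque. sinθ = h/√(h²+d²) = 2.22/√(2.22²+1.54²) = 0.8217.
Στ = 0 ⇒ T × 1.54 × 0.8217 = 469.8 ⇒ T = 469.8 / 1.265 = 371 N.

T ≈ 371 N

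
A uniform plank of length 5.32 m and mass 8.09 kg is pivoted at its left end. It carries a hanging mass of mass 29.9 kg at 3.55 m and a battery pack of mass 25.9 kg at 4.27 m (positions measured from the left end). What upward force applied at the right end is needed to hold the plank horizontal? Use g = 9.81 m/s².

Taking torques about the left end:
Beam weight: 8.09 × 9.81 = 79.36 N down at 2.66 m → arm 2.66 m, τ = 79.36 × 2.66 = 211.1 N·m clockwise.
Hanging mass: 29.9 × 9.81 = 293.3 N down at 3.55 m → arm 3.55 m, τ = 293.3 × 3.55 = 1041 N·m clockwise.
Battery pack: 25.9 × 9.81 = 254.1 N down at 4.27 m → arm 4.27 m, τ = 254.1 × 4.27 = 1085 N·m clockwise.
Net moment of the loads = 2337 N·m clockwise.
The upward force F acts at the right end, arm 5.32 m, giving F × 5.32 counterclockwise.
Στ = 0 ⇒ F × 5.32 = 2337 ⇒ F = 2337 / 5.32 = 439 N.

F ≈ 439 N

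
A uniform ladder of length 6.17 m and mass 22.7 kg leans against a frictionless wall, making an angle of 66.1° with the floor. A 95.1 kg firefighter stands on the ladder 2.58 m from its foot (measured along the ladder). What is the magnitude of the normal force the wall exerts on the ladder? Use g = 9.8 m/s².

N_wall ≈ 222 N

Taking torques about the foot of the ladder:
Ladder weight 22.7×9.8 = 222.5 N acts at 3.085 m along the ladder; its horizontal arm is 3.085·cos66.1° = 1.25 m → τ = 278.1 N·m clockwise.
Firefighter: 95.1×9.8 = 932 N at 2.58 m → arm 1.045 m → τ = 973.9 N·m clockwise.
Wall normal N acts horizontally at the top; its moment arm is the height L sinθ = 6.17·sin66.1° = 5.641 m, counterclockwise.
Balancing moments: N × 5.641 = 1252, giving N = 222 N.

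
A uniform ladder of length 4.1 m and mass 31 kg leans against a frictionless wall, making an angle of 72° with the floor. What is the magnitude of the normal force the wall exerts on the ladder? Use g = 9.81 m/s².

N_wall ≈ 49.4 N

Take moments about the foot of the ladder.
Ladder weight 31×9.81 = 304.1 N acts at 2.05 m along the ladder; its horizontal arm is 2.05·cos72° = 0.6335 m → τ = 192.6 N·m clockwise.
Wall normal N acts horizontally at the top; its moment arm is the height L sinθ = 4.1·sin72° = 3.899 m, counterclockwise.
Στ = 0 ⇒ N × 3.899 = 192.6 ⇒ N = 49.4 N.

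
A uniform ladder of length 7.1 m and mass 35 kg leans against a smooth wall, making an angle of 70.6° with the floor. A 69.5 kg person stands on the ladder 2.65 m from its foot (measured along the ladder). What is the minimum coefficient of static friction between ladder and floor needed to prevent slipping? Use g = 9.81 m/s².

About the foot of the ladder:
Ladder weight 35×9.81 = 343.4 N acts at 3.55 m along the ladder; its horizontal arm is 3.55·cos70.6° = 1.179 m → τ = 404.9 N·m clockwise.
Person: 69.5×9.81 = 681.8 N at 2.65 m → arm 0.8802 m → τ = 600.1 N·m clockwise.
Wall normal N acts horizontally at the top; its moment arm is the height L sinθ = 7.1·sin70.6° = 6.697 m, counterclockwise.
For rotational equilibrium, N × 6.697 = 1005, so N = 150.1 N.
ΣFx = 0 ⇒ f = N_wall = 150.1 N. ΣFy = 0 ⇒ N_floor = 1025 N.
μ_min = f / N_floor = 150.1 / 1025 = 0.146.

μ_min ≈ 0.146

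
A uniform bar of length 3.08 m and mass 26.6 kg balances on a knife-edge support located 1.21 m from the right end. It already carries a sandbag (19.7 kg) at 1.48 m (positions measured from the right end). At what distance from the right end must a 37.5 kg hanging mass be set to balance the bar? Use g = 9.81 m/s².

Sum moments about the knife-edge support (at 1.21 m from the right end) (the support reaction has zero arm there).
Beam weight: 26.6 × 9.81 = 260.9 N down at 1.54 m → arm 0.33 m, τ = 260.9 × 0.33 = 86.1 N·m counterclockwise.
Sandbag: 19.7 × 9.81 = 193.3 N down at 1.48 m → arm 0.27 m, τ = 193.3 × 0.27 = 52.19 N·m counterclockwise.
Net moment of existing loads = 138.3 N·m counterclockwise.
The hanging mass weighs 37.5 × 9.81 = 367.9 N and must supply an equal clockwise moment, so its lever arm about the knife-edge support is 138.3 / 367.9 = 0.376 m.
That puts it at 1.21 − 0.376 = 0.834 m from the right end.

x ≈ 0.834 m from the right end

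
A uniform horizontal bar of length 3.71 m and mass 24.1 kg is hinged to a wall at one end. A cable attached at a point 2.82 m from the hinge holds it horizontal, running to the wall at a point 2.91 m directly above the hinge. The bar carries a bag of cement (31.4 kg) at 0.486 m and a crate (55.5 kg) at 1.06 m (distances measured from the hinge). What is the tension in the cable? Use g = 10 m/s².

Take moments about the hinge.
Beam weight: 24.1 × 10 = 241 N down at 1.855 m → arm 1.855 m, τ = 241 × 1.855 = 447.1 N·m clockwise.
Bag of cement: 31.4 × 10 = 314 N down at 0.486 m → arm 0.486 m, τ = 314 × 0.486 = 152.6 N·m clockwise.
Crate: 55.5 × 10 = 555 N down at 1.06 m → arm 1.06 m, τ = 555 × 1.06 = 588.3 N·m clockwise.
Total clockwise load moment = 1188 N·m.
The cable tension T acts at 2.82 m; only its component perpendicular to the bar, T sinθ, produces torque. sinθ = h/√(h²+d²) = 2.91/√(2.91²+2.82²) = 0.7181.
Στ = 0 ⇒ T × 2.82 × 0.7181 = 1188 ⇒ T = 1188 / 2.025 = 587 N.

T ≈ 587 N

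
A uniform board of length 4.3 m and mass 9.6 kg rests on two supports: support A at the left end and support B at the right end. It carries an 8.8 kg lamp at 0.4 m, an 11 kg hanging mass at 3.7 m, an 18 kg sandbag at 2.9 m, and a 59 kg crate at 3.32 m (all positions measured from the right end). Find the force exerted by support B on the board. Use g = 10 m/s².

Taking torques about support A:
Beam weight: 9.6 × 10 = 96 N down at 2.15 m → arm 2.15 m, τ = 96 × 2.15 = 206.4 N·m clockwise.
Lamp: 8.8 × 10 = 88 N down at 0.4 m → arm 3.9 m, τ = 88 × 3.9 = 343.2 N·m clockwise.
Hanging mass: 11 × 10 = 110 N down at 3.7 m → arm 0.6 m, τ = 110 × 0.6 = 66 N·m clockwise.
Sandbag: 18 × 10 = 180 N down at 2.9 m → arm 1.4 m, τ = 180 × 1.4 = 252 N·m clockwise.
Crate: 59 × 10 = 590 N down at 3.32 m → arm 0.98 m, τ = 590 × 0.98 = 578.2 N·m clockwise.
Net load moment about support A = 1446 N·m clockwise.
Reaction R at support B is upward at 0 m, arm 4.3 m → moment R × 4.3 counterclockwise.
For rotational equilibrium, R × 4.3 = 1446, so R = 336 N.

R_B ≈ 336 N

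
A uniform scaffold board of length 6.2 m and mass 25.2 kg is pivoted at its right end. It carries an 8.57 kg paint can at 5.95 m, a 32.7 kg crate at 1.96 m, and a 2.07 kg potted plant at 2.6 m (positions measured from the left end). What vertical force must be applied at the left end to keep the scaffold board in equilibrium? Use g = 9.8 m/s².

Choose the right end as the axis so the unknown pivot reaction has zero arm there.
Beam weight: 25.2 × 9.8 = 247 N down at 3.1 m → arm 3.1 m, τ = 247 × 3.1 = 765.7 N·m counterclockwise.
Paint can: 8.57 × 9.8 = 83.99 N down at 5.95 m → arm 0.25 m, τ = 83.99 × 0.25 = 21 N·m counterclockwise.
Crate: 32.7 × 9.8 = 320.5 N down at 1.96 m → arm 4.24 m, τ = 320.5 × 4.24 = 1359 N·m counterclockwise.
Potted plant: 2.07 × 9.8 = 20.29 N down at 2.6 m → arm 3.6 m, τ = 20.29 × 3.6 = 73.04 N·m counterclockwise.
Net moment of the loads = 2219 N·m counterclockwise.
The upward force F acts at the left end, arm 6.2 m, giving F × 6.2 clockwise.
Balancing moments: F × 6.2 = 2219, giving F = 2219 / 6.2 = 358 N.

F ≈ 358 N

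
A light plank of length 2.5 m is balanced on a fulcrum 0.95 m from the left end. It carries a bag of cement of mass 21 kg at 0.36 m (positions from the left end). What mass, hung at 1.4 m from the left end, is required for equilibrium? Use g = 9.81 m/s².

m ≈ 27.5 kg

Taking torques about the fulcrum (at 0.95 m from the left end):
Bag of cement: 21 × 9.81 = 206 N down at 0.36 m → arm 0.59 m, τ = 206 × 0.59 = 121.5 N·m counterclockwise.
Net moment of known loads = 121.5 N·m counterclockwise.
An unknown mass m at 1.4 m has arm 0.45 m; its moment is m·g·0.45 clockwise.
Setting net torque to zero: m × 9.81 × 0.45 = 121.5 → m = 121.5 / (9.81 × 0.45) = 27.5 kg.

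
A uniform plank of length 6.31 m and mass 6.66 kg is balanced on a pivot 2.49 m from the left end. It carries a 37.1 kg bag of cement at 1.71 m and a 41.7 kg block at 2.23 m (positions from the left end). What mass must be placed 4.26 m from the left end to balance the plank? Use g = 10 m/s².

m ≈ 20 kg

Take moments about the pivot (at 2.49 m from the left end).
Beam weight: 6.66 × 10 = 66.6 N down at 3.155 m → arm 0.665 m, τ = 66.6 × 0.665 = 44.29 N·m clockwise.
Bag of cement: 37.1 × 10 = 371 N down at 1.71 m → arm 0.78 m, τ = 371 × 0.78 = 289.4 N·m counterclockwise.
Block: 41.7 × 10 = 417 N down at 2.23 m → arm 0.26 m, τ = 417 × 0.26 = 108.4 N·m counterclockwise.
Net moment of known loads = 353.5 N·m counterclockwise.
An unknown mass m at 4.26 m has arm 1.77 m; its moment is m·g·1.77 clockwise.
For rotational equilibrium, m × 10 × 1.77 = 353.5, so m = 353.5 / (10 × 1.77) = 20 kg.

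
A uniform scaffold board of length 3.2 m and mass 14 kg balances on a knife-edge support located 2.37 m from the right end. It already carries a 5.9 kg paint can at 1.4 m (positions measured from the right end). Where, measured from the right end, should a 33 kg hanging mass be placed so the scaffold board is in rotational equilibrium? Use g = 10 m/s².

Taking torques about the knife-edge support (at 2.37 m from the right end):
Beam weight: 14 × 10 = 140 N down at 1.6 m → arm 0.77 m, τ = 140 × 0.77 = 107.8 N·m clockwise.
Paint can: 5.9 × 10 = 59 N down at 1.4 m → arm 0.97 m, τ = 59 × 0.97 = 57.23 N·m clockwise.
Net moment of existing loads = 165 N·m clockwise.
The hanging mass weighs 33 × 10 = 330 N and must supply an equal counterclockwise moment, so its lever arm about the knife-edge support is 165 / 330 = 0.5 m.
That puts it at 2.37 + 0.5 = 2.87 m from the right end.

x ≈ 2.87 m from the right end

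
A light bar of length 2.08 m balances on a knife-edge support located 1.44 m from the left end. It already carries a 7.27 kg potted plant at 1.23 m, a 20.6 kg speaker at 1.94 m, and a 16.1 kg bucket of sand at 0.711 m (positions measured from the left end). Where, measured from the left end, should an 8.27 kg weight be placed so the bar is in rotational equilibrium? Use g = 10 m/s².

x ≈ 1.8 m from the left end

About the knife-edge support (at 1.44 m from the left end):
Potted plant: 7.27 × 10 = 72.7 N down at 1.23 m → arm 0.21 m, τ = 72.7 × 0.21 = 15.27 N·m counterclockwise.
Speaker: 20.6 × 10 = 206 N down at 1.94 m → arm 0.5 m, τ = 206 × 0.5 = 103 N·m clockwise.
Bucket of sand: 16.1 × 10 = 161 N down at 0.711 m → arm 0.729 m, τ = 161 × 0.729 = 117.4 N·m counterclockwise.
Net moment of existing loads = 29.67 N·m counterclockwise.
The weight weighs 8.27 × 10 = 82.7 N and must supply an equal clockwise moment, so its lever arm about the knife-edge support is 29.67 / 82.7 = 0.359 m.
That puts it at 1.44 + 0.359 = 1.8 m from the left end.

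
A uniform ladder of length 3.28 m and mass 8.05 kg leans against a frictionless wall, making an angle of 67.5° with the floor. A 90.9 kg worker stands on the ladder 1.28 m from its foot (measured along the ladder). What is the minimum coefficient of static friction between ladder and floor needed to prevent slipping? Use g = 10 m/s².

μ_min ≈ 0.165

Taking torques about the foot of the ladder:
Ladder weight 8.05×10 = 80.5 N acts at 1.64 m along the ladder; its horizontal arm is 1.64·cos67.5° = 0.6276 m → τ = 50.52 N·m clockwise.
Worker: 90.9×10 = 909 N at 1.28 m → arm 0.4898 m → τ = 445.2 N·m clockwise.
Wall normal N acts horizontally at the top; its moment arm is the height L sinθ = 3.28·sin67.5° = 3.03 m, counterclockwise.
Balancing moments: N × 3.03 = 495.7, giving N = 163.6 N.
ΣFx = 0 ⇒ f = N_wall = 163.6 N. ΣFy = 0 ⇒ N_floor = 989.5 N.
μ_min = f / N_floor = 163.6 / 989.5 = 0.165.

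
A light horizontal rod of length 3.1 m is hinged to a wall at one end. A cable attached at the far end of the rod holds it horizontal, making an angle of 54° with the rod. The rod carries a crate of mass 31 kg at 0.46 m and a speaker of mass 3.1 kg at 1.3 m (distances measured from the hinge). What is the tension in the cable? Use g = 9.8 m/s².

T ≈ 71.5 N

Take moments about the hinge.
Crate: 31 × 9.8 = 303.8 N down at 0.46 m → arm 0.46 m, τ = 303.8 × 0.46 = 139.7 N·m clockwise.
Speaker: 3.1 × 9.8 = 30.38 N down at 1.3 m → arm 1.3 m, τ = 30.38 × 1.3 = 39.49 N·m clockwise.
Total clockwise load moment = 179.2 N·m.
The cable tension T acts at 3.1 m; only its component perpendicular to the rod, T sinθ, produces torque. sin 54° = 0.809.
Balancing moments: T × 3.1 × 0.809 = 179.2, giving T = 179.2 / 2.508 = 71.5 N.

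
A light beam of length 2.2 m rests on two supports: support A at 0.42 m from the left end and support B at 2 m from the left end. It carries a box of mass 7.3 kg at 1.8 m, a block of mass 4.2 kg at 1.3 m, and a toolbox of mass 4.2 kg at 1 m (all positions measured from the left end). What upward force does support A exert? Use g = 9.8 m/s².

Taking torques about support B:
Box: 7.3 × 9.8 = 71.54 N down at 1.8 m → arm 0.2 m, τ = 71.54 × 0.2 = 14.31 N·m counterclockwise.
Block: 4.2 × 9.8 = 41.16 N down at 1.3 m → arm 0.7 m, τ = 41.16 × 0.7 = 28.81 N·m counterclockwise.
Toolbox: 4.2 × 9.8 = 41.16 N down at 1 m → arm 1 m, τ = 41.16 × 1 = 41.16 N·m counterclockwise.
Net load moment about support B = 84.28 N·m counterclockwise.
Reaction R at support A is upward at 0.42 m, arm 1.58 m → moment R × 1.58 clockwise.
For rotational equilibrium, R × 1.58 = 84.28, so R = 53.3 N.

R_A ≈ 53.3 N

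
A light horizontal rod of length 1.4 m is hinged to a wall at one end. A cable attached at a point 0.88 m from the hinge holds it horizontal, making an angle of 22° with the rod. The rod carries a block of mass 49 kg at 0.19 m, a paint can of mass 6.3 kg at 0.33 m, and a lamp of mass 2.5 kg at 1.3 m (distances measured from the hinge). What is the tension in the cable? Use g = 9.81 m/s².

T ≈ 436 N

Taking torques about the hinge:
Block: 49 × 9.81 = 480.7 N down at 0.19 m → arm 0.19 m, τ = 480.7 × 0.19 = 91.33 N·m clockwise.
Paint can: 6.3 × 9.81 = 61.8 N down at 0.33 m → arm 0.33 m, τ = 61.8 × 0.33 = 20.39 N·m clockwise.
Lamp: 2.5 × 9.81 = 24.53 N down at 1.3 m → arm 1.3 m, τ = 24.53 × 1.3 = 31.89 N·m clockwise.
Total clockwise load moment = 143.6 N·m.
The cable tension T acts at 0.88 m; only its component perpendicular to the rod, T sinθ, produces torque. sin 22° = 0.3746.
Στ = 0 ⇒ T × 0.88 × 0.3746 = 143.6 ⇒ T = 143.6 / 0.3296 = 436 N.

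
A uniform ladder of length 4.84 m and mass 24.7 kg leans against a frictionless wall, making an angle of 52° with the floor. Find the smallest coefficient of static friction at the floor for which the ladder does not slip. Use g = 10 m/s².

Choose the foot of the ladder as the axis so the floor normal and friction both act there and drop out.
Ladder weight 24.7×10 = 247 N acts at 2.42 m along the ladder; its horizontal arm is 2.42·cos52° = 1.49 m → τ = 368 N·m clockwise.
Wall normal N acts horizontally at the top; its moment arm is the height L sinθ = 4.84·sin52° = 3.814 m, counterclockwise.
Setting net torque to zero: N × 3.814 = 368 → N = 96.49 N.
ΣFx = 0 ⇒ f = N_wall = 96.49 N. ΣFy = 0 ⇒ N_floor = 247 N.
μ_min = f / N_floor = 96.49 / 247 = 0.391.

μ_min ≈ 0.391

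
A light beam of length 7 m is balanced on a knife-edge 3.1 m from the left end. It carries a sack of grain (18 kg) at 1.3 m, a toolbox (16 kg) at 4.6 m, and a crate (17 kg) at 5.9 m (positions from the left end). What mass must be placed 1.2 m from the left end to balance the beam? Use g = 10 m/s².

Take moments about the knife-edge (at 3.1 m from the left end).
Sack of grain: 18 × 10 = 180 N down at 1.3 m → arm 1.8 m, τ = 180 × 1.8 = 324 N·m counterclockwise.
Toolbox: 16 × 10 = 160 N down at 4.6 m → arm 1.5 m, τ = 160 × 1.5 = 240 N·m clockwise.
Crate: 17 × 10 = 170 N down at 5.9 m → arm 2.8 m, τ = 170 × 2.8 = 476 N·m clockwise.
Net moment of known loads = 392 N·m clockwise.
An unknown mass m at 1.2 m has arm 1.9 m; its moment is m·g·1.9 counterclockwise.
Setting net torque to zero: m × 10 × 1.9 = 392 → m = 392 / (10 × 1.9) = 20.6 kg.

m ≈ 20.6 kg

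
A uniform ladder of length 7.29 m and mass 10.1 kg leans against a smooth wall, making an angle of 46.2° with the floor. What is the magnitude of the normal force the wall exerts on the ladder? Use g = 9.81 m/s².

N_wall ≈ 47.5 N

About the foot of the ladder:
Ladder weight 10.1×9.81 = 99.08 N acts at 3.645 m along the ladder; its horizontal arm is 3.645·cos46.2° = 2.523 m → τ = 250 N·m clockwise.
Wall normal N acts horizontally at the top; its moment arm is the height L sinθ = 7.29·sin46.2° = 5.262 m, counterclockwise.
For rotational equilibrium, N × 5.262 = 250, so N = 47.5 N.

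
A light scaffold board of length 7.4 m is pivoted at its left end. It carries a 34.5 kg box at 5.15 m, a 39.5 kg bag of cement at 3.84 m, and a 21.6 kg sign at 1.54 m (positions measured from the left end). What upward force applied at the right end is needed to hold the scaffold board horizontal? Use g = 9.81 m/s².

F ≈ 481 N

Take moments about the left end.
Box: 34.5 × 9.81 = 338.4 N down at 5.15 m → arm 5.15 m, τ = 338.4 × 5.15 = 1743 N·m clockwise.
Bag of cement: 39.5 × 9.81 = 387.5 N down at 3.84 m → arm 3.84 m, τ = 387.5 × 3.84 = 1488 N·m clockwise.
Sign: 21.6 × 9.81 = 211.9 N down at 1.54 m → arm 1.54 m, τ = 211.9 × 1.54 = 326.3 N·m clockwise.
Net moment of the loads = 3557 N·m clockwise.
The upward force F acts at the right end, arm 7.4 m, giving F × 7.4 counterclockwise.
For rotational equilibrium, F × 7.4 = 3557, so F = 3557 / 7.4 = 481 N.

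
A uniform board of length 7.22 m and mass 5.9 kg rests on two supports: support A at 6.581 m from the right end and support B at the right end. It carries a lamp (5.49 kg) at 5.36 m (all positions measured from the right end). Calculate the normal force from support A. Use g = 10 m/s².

Sum moments about support B (its reaction then has zero moment arm).
Beam weight: 5.9 × 10 = 59 N down at 3.61 m → arm 3.61 m, τ = 59 × 3.61 = 213 N·m counterclockwise.
Lamp: 5.49 × 10 = 54.9 N down at 5.36 m → arm 5.36 m, τ = 54.9 × 5.36 = 294.3 N·m counterclockwise.
Net load moment about support B = 507.3 N·m counterclockwise.
Reaction R at support A is upward at 6.581 m, arm 6.581 m → moment R × 6.581 clockwise.
For rotational equilibrium, R × 6.581 = 507.3, so R = 77.1 N.

R_A ≈ 77.1 N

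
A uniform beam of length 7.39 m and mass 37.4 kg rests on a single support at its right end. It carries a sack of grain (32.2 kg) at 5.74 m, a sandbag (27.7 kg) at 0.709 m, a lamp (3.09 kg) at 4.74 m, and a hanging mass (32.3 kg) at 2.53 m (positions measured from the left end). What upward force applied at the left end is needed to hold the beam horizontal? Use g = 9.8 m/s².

F ≈ 718 N

Sum moments about the right end (the unknown pivot reaction has zero arm there).
Beam weight: 37.4 × 9.8 = 366.5 N down at 3.695 m → arm 3.695 m, τ = 366.5 × 3.695 = 1354 N·m counterclockwise.
Sack of grain: 32.2 × 9.8 = 315.6 N down at 5.74 m → arm 1.65 m, τ = 315.6 × 1.65 = 520.7 N·m counterclockwise.
Sandbag: 27.7 × 9.8 = 271.5 N down at 0.709 m → arm 6.681 m, τ = 271.5 × 6.681 = 1814 N·m counterclockwise.
Lamp: 3.09 × 9.8 = 30.28 N down at 4.74 m → arm 2.65 m, τ = 30.28 × 2.65 = 80.24 N·m counterclockwise.
Hanging mass: 32.3 × 9.8 = 316.5 N down at 2.53 m → arm 4.86 m, τ = 316.5 × 4.86 = 1538 N·m counterclockwise.
Net moment of the loads = 5307 N·m counterclockwise.
The upward force F acts at the left end, arm 7.39 m, giving F × 7.39 clockwise.
Balancing moments: F × 7.39 = 5307, giving F = 5307 / 7.39 = 718 N.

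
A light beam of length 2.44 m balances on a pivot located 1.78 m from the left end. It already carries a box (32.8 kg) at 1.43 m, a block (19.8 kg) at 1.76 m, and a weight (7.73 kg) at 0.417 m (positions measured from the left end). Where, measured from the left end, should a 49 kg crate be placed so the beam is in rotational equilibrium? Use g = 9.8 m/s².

x ≈ 2.24 m from the left end

About the pivot (at 1.78 m from the left end):
Box: 32.8 × 9.8 = 321.4 N down at 1.43 m → arm 0.35 m, τ = 321.4 × 0.35 = 112.5 N·m counterclockwise.
Block: 19.8 × 9.8 = 194 N down at 1.76 m → arm 0.02 m, τ = 194 × 0.02 = 3.88 N·m counterclockwise.
Weight: 7.73 × 9.8 = 75.75 N down at 0.417 m → arm 1.363 m, τ = 75.75 × 1.363 = 103.2 N·m counterclockwise.
Net moment of existing loads = 219.6 N·m counterclockwise.
The crate weighs 49 × 9.8 = 480.2 N and must supply an equal clockwise moment, so its lever arm about the pivot is 219.6 / 480.2 = 0.457 m.
That puts it at 1.78 + 0.457 = 2.24 m from the left end.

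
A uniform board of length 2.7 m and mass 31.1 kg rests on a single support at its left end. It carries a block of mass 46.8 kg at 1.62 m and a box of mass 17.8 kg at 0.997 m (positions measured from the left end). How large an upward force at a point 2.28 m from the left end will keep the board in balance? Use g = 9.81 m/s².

F ≈ 583 N

Taking torques about the left end:
Beam weight: 31.1 × 9.81 = 305.1 N down at 1.35 m → arm 1.35 m, τ = 305.1 × 1.35 = 411.9 N·m clockwise.
Block: 46.8 × 9.81 = 459.1 N down at 1.62 m → arm 1.62 m, τ = 459.1 × 1.62 = 743.7 N·m clockwise.
Box: 17.8 × 9.81 = 174.6 N down at 0.997 m → arm 0.997 m, τ = 174.6 × 0.997 = 174.1 N·m clockwise.
Net moment of the loads = 1330 N·m clockwise.
The upward force F acts at a point 2.28 m from the left end, arm 2.28 m, giving F × 2.28 counterclockwise.
For rotational equilibrium, F × 2.28 = 1330, so F = 1330 / 2.28 = 583 N.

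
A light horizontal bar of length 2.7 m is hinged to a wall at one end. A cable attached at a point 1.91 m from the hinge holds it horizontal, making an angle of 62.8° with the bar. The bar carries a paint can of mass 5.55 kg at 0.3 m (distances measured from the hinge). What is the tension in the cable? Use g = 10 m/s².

Take moments about the hinge.
Paint can: 5.55 × 10 = 55.5 N down at 0.3 m → arm 0.3 m, τ = 55.5 × 0.3 = 16.65 N·m clockwise.
Total clockwise load moment = 16.65 N·m.
The cable tension T acts at 1.91 m; only its component perpendicular to the bar, T sinθ, produces torque. sin 62.8° = 0.8894.
For rotational equilibrium, T × 1.91 × 0.8894 = 16.65, so T = 16.65 / 1.699 = 9.8 N.

T ≈ 9.8 N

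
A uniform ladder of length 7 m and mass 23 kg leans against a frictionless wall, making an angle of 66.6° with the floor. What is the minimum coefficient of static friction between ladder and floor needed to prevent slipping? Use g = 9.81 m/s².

Choose the foot of the ladder as the axis so the floor normal and friction both act there and drop out.
Ladder weight 23×9.81 = 225.6 N acts at 3.5 m along the ladder; its horizontal arm is 3.5·cos66.6° = 1.39 m → τ = 313.6 N·m clockwise.
Wall normal N acts horizontally at the top; its moment arm is the height L sinθ = 7·sin66.6° = 6.424 m, counterclockwise.
Setting net torque to zero: N × 6.424 = 313.6 → N = 48.82 N.
ΣFx = 0 ⇒ f = N_wall = 48.82 N. ΣFy = 0 ⇒ N_floor = 225.6 N.
μ_min = f / N_floor = 48.82 / 225.6 = 0.216.

μ_min ≈ 0.216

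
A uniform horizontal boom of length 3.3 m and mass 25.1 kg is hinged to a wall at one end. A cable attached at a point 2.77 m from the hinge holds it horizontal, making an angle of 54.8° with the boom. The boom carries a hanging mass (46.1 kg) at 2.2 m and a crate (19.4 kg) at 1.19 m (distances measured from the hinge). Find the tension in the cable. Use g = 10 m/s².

Taking torques about the hinge:
Beam weight: 25.1 × 10 = 251 N down at 1.65 m → arm 1.65 m, τ = 251 × 1.65 = 414.1 N·m clockwise.
Hanging mass: 46.1 × 10 = 461 N down at 2.2 m → arm 2.2 m, τ = 461 × 2.2 = 1014 N·m clockwise.
Crate: 19.4 × 10 = 194 N down at 1.19 m → arm 1.19 m, τ = 194 × 1.19 = 230.9 N·m clockwise.
Total clockwise load moment = 1659 N·m.
The cable tension T acts at 2.77 m; only its component perpendicular to the boom, T sinθ, produces torque. sin 54.8° = 0.8171.
Balancing moments: T × 2.77 × 0.8171 = 1659, giving T = 1659 / 2.263 = 733 N.

T ≈ 733 N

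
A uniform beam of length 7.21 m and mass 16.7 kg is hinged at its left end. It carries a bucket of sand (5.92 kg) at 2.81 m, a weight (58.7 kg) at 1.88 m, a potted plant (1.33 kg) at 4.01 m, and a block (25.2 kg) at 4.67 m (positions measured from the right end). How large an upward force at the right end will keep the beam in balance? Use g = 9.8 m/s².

Take moments about the left end.
Beam weight: 16.7 × 9.8 = 163.7 N down at 3.605 m → arm 3.605 m, τ = 163.7 × 3.605 = 590.1 N·m clockwise.
Bucket of sand: 5.92 × 9.8 = 58.02 N down at 2.81 m → arm 4.4 m, τ = 58.02 × 4.4 = 255.3 N·m clockwise.
Weight: 58.7 × 9.8 = 575.3 N down at 1.88 m → arm 5.33 m, τ = 575.3 × 5.33 = 3066 N·m clockwise.
Potted plant: 1.33 × 9.8 = 13.03 N down at 4.01 m → arm 3.2 m, τ = 13.03 × 3.2 = 41.7 N·m clockwise.
Block: 25.2 × 9.8 = 247 N down at 4.67 m → arm 2.54 m, τ = 247 × 2.54 = 627.4 N·m clockwise.
Net moment of the loads = 4580 N·m clockwise.
The upward force F acts at the right end, arm 7.21 m, giving F × 7.21 counterclockwise.
For rotational equilibrium, F × 7.21 = 4580, so F = 4580 / 7.21 = 635 N.

F ≈ 635 N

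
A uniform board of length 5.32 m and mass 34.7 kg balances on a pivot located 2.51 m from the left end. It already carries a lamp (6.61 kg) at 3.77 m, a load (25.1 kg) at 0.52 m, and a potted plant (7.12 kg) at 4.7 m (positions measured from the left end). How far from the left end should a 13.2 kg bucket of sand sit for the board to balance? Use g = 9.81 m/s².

x ≈ 4.09 m from the left end

Choose the pivot (at 2.51 m from the left end) as the axis so the support reaction has zero arm there.
Beam weight: 34.7 × 9.81 = 340.4 N down at 2.66 m → arm 0.15 m, τ = 340.4 × 0.15 = 51.06 N·m clockwise.
Lamp: 6.61 × 9.81 = 64.84 N down at 3.77 m → arm 1.26 m, τ = 64.84 × 1.26 = 81.7 N·m clockwise.
Load: 25.1 × 9.81 = 246.2 N down at 0.52 m → arm 1.99 m, τ = 246.2 × 1.99 = 489.9 N·m counterclockwise.
Potted plant: 7.12 × 9.81 = 69.85 N down at 4.7 m → arm 2.19 m, τ = 69.85 × 2.19 = 153 N·m clockwise.
Net moment of existing loads = 204.1 N·m counterclockwise.
The bucket of sand weighs 13.2 × 9.81 = 129.5 N and must supply an equal clockwise moment, so its lever arm about the pivot is 204.1 / 129.5 = 1.58 m.
That puts it at 2.51 + 1.58 = 4.09 m from the left end.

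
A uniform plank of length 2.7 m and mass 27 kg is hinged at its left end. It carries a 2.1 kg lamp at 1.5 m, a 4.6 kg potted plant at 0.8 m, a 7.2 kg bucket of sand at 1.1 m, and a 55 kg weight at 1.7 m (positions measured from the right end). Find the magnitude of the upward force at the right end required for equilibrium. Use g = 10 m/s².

Sum moments about the left end (the unknown pivot reaction has zero arm there).
Beam weight: 27 × 10 = 270 N down at 1.35 m → arm 1.35 m, τ = 270 × 1.35 = 364.5 N·m clockwise.
Lamp: 2.1 × 10 = 21 N down at 1.5 m → arm 1.2 m, τ = 21 × 1.2 = 25.2 N·m clockwise.
Potted plant: 4.6 × 10 = 46 N down at 0.8 m → arm 1.9 m, τ = 46 × 1.9 = 87.4 N·m clockwise.
Bucket of sand: 7.2 × 10 = 72 N down at 1.1 m → arm 1.6 m, τ = 72 × 1.6 = 115.2 N·m clockwise.
Weight: 55 × 10 = 550 N down at 1.7 m → arm 1 m, τ = 550 × 1 = 550 N·m clockwise.
Net moment of the loads = 1142 N·m clockwise.
The upward force F acts at the right end, arm 2.7 m, giving F × 2.7 counterclockwise.
For rotational equilibrium, F × 2.7 = 1142, so F = 1142 / 2.7 = 423 N.

F ≈ 423 N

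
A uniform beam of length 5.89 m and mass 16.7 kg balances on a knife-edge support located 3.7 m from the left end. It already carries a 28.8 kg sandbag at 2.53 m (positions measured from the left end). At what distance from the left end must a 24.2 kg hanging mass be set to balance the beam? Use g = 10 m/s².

Taking torques about the knife-edge support (at 3.7 m from the left end):
Beam weight: 16.7 × 10 = 167 N down at 2.945 m → arm 0.755 m, τ = 167 × 0.755 = 126.1 N·m counterclockwise.
Sandbag: 28.8 × 10 = 288 N down at 2.53 m → arm 1.17 m, τ = 288 × 1.17 = 337 N·m counterclockwise.
Net moment of existing loads = 463.1 N·m counterclockwise.
The hanging mass weighs 24.2 × 10 = 242 N and must supply an equal clockwise moment, so its lever arm about the knife-edge support is 463.1 / 242 = 1.91 m.
That puts it at 3.7 + 1.91 = 5.61 m from the left end.

x ≈ 5.61 m from the left end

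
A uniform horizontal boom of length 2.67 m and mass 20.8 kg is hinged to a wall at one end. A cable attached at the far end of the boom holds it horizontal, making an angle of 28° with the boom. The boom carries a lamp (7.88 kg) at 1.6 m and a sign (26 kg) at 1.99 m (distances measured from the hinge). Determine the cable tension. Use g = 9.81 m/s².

Take moments about the hinge.
Beam weight: 20.8 × 9.81 = 204 N down at 1.335 m → arm 1.335 m, τ = 204 × 1.335 = 272.3 N·m clockwise.
Lamp: 7.88 × 9.81 = 77.3 N down at 1.6 m → arm 1.6 m, τ = 77.3 × 1.6 = 123.7 N·m clockwise.
Sign: 26 × 9.81 = 255.1 N down at 1.99 m → arm 1.99 m, τ = 255.1 × 1.99 = 507.6 N·m clockwise.
Total clockwise load moment = 903.6 N·m.
The cable tension T acts at 2.67 m; only its component perpendicular to the boom, T sinθ, produces torque. sin 28° = 0.4695.
For rotational equilibrium, T × 2.67 × 0.4695 = 903.6, so T = 903.6 / 1.254 = 721 N.

T ≈ 721 N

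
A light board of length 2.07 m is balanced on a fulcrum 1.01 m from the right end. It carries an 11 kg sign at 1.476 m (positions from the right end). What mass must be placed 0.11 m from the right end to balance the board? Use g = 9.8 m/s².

m ≈ 5.7 kg

Sum moments about the fulcrum (at 1.01 m from the right end) (the support reaction has zero arm there).
Sign: 11 × 9.8 = 107.8 N down at 1.476 m → arm 0.466 m, τ = 107.8 × 0.466 = 50.23 N·m counterclockwise.
Net moment of known loads = 50.23 N·m counterclockwise.
An unknown mass m at 0.11 m has arm 0.9 m; its moment is m·g·0.9 clockwise.
Balancing moments: m × 9.8 × 0.9 = 50.23, giving m = 50.23 / (9.8 × 0.9) = 5.7 kg.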